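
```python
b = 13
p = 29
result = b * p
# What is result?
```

Trace:
`b = 13` → b = 13
`p = 29` → p = 29
`result = b * p` → result = 377
So result = 377

Answer: 377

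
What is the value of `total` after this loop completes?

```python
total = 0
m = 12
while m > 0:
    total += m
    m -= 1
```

Sum 12 down to 1
`total` takes the values: 0 → 12 → 23 → 33 → 42 → 50 → 57 → 63 → 68 → 72 → 75 → 77 → 78

Answer: 78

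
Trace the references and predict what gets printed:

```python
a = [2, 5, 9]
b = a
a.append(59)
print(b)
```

Key concept: basic list aliasing.
Step by step:
`a = [2, 5, 9]` → a = [2, 5, 9]
`b = a` → b = [2, 5, 9] (same object as a)
`a.append(59)` → a = [2, 5, 9, 59] (same object as b); b = [2, 5, 9, 59] (same object as a)
`print(b)` → prints [2, 5, 9, 59]

Answer: [2, 5, 9, 59]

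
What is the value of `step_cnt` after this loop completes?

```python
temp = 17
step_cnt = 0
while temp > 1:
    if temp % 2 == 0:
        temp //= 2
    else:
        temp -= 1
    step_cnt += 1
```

Steps to reduce 17 to 1
`step_cnt` takes the values: 0 → 1 → 2 → 3 → 4 → 5

Answer: 5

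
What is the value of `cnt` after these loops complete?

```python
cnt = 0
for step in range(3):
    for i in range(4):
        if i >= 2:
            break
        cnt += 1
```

Inner breaks at 2, outer runs 3 times
`cnt` takes the values: 0 → 1 → 2 → 3 → 4 → 5 → 6

Answer: 6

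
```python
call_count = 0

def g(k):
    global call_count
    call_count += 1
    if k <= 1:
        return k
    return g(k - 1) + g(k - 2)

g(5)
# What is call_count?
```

Calls(k) = 1 + Calls(k-1) + Calls(k-2); Calls(0)=Calls(1)=1. For k=5 this gives 15.

Answer: 15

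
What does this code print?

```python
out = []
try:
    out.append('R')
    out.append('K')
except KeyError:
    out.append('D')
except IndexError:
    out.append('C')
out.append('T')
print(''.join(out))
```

Execution trace: 'R' (try body) → 'K' (try body, no exception) → 'T' (after the try/except). Output: RKT

Answer: RKT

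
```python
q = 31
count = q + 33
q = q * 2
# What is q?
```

Trace:
`q = 31` → q = 31
`count = q + 33` → count = 64
`q = q * 2` → q = 62
So q = 62

Answer: 62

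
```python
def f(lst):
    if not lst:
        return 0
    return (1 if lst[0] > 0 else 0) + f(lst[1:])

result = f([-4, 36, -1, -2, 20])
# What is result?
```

Count of positive elements in [-4, 36, -1, -2, 20] = 2

Answer: 2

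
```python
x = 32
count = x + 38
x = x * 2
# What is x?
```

Trace:
`x = 32` → x = 32
`count = x + 38` → count = 70
`x = x * 2` → x = 64
So x = 64

Answer: 64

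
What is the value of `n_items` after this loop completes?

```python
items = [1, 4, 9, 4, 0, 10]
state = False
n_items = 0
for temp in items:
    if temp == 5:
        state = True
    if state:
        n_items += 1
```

Count elements after first 5 in [1, 4, 9, 4, 0, 10]
`n_items` takes the values: 0

Answer: 0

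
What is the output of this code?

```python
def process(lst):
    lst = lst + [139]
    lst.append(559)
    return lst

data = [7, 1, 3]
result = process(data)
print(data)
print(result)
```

Key concept: rebinding parameter vs mutation.
Step by step:
`data = [7, 1, 3]` → data = [7, 1, 3]
`result = process(data)` → result = [7, 1, 3, 139, 559]
`print(data)` → prints [7, 1, 3]
`print(result)` → prints [7, 1, 3, 139, 559]

Answer:
[7, 1, 3]
[7, 1, 3, 139, 559]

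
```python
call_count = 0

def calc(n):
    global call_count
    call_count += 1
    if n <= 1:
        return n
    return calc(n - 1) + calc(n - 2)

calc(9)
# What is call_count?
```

Calls(n) = 1 + Calls(n-1) + Calls(n-2); Calls(0)=Calls(1)=1. For n=9 this gives 109.

Answer: 109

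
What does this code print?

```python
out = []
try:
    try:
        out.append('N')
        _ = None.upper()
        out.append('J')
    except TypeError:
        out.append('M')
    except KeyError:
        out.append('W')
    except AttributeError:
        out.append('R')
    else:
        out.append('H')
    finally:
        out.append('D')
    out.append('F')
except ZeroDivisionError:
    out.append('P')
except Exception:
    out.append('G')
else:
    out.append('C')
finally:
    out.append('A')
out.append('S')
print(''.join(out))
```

Execution trace: 'N' (inner try body) → 'R' (inner except AttributeError) → 'D' (inner finally) → 'F' (try body, no exception) → 'C' (else) → 'A' (finally) → 'S' (after the try/except). Output: NRDFCAS

Answer: NRDFCAS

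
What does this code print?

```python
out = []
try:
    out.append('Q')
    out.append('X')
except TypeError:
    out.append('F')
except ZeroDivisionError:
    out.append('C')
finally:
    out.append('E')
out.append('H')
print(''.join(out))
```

Execution trace: 'Q' (try body) → 'X' (try body, no exception) → 'E' (finally) → 'H' (after the try/except). Output: QXEH

Answer: QXEH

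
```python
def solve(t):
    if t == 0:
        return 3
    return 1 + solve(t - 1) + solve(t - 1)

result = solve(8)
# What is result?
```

solve(t) = 1 + 2·solve(t-1), solve(0)=3. Closed form: (3+1)·2^8 - 1 = 1023.

Answer: 1023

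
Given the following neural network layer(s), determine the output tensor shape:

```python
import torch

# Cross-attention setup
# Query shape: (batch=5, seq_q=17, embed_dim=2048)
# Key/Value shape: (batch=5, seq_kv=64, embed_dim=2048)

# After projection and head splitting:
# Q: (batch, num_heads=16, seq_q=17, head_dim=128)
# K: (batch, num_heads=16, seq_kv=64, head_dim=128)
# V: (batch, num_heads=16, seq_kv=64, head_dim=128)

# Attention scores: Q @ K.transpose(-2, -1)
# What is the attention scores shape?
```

Input: (5, 17, 2048) -> Output: (5, 16, 17, 64)

Answer: (5, 16, 17, 64)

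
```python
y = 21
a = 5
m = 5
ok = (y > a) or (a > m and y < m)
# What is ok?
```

Trace:
`y = 21` → y = 21
`a = 5` → a = 5
`m = 5` → m = 5
`ok = (y > a) or (a > m and y < m)` → ok = True
So ok = True

Answer: True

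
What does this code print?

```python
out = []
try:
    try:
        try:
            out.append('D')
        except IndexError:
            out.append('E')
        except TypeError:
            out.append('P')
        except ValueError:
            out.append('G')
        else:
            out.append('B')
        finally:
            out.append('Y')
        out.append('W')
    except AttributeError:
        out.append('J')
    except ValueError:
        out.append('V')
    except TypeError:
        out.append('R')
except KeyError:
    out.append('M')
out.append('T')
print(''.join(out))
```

Execution trace: 'D' (inner try body, no exception) → 'B' (inner else) → 'Y' (inner finally) → 'W' (try body, no exception) → 'T' (after the try/except). Output: DBYWT

Answer: DBYWT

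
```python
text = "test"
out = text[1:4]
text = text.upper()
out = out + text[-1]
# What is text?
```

Trace:
`text = "test"` → text = 'test'
`out = text[1:4]` → out = 'est'
`text = text.upper()` → text = 'TEST'
`out = out + text[-1]` → out = 'estT'
So text = 'TEST'

Answer: 'TEST'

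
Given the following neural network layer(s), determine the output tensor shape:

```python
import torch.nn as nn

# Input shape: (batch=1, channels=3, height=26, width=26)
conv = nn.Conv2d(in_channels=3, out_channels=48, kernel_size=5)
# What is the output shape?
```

Input: (1, 3, 26, 26) -> Output: (1, 48, 22, 22)

Answer: (1, 48, 22, 22)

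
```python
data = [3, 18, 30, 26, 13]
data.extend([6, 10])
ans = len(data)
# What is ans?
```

Trace:
`data = [3, 18, 30, 26, 13]` → data = [3, 18, 30, 26, 13]
`data.extend([6, 10])` → data = [3, 18, 30, 26, 13, 6, 10]
`ans = len(data)` → ans = 7
So ans = 7

Answer: 7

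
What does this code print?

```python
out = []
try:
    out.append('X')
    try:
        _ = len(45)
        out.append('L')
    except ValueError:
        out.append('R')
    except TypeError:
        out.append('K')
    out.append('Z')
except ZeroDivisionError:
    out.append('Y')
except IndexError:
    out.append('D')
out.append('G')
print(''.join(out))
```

Execution trace: 'X' (try body) → 'K' (inner except TypeError) → 'Z' (try body, no exception) → 'G' (after the try/except). Output: XKZG

Answer: XKZG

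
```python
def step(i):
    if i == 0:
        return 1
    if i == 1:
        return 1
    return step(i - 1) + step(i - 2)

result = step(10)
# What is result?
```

Build up from base cases: step(0)=1, step(1)=1, step(2)=2, step(3)=3, step(4)=5, step(5)=8, step(6)=13, ..., step(10)=89

Answer: 89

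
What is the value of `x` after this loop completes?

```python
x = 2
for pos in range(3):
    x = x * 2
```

Multiply by 2, 3 times: 2 * 2^3 = 16
`x` takes the values: 2 → 4 → 8 → 16

Answer: 16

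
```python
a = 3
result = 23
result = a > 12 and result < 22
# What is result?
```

Trace:
`a = 3` → a = 3
`result = 23` → result = 23
`result = a > 12 and result < 22` → result = False
So result = False

Answer: False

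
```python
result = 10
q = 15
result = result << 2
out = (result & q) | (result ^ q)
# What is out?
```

Trace:
`result = 10` → result = 10
`q = 15` → q = 15
`result = result << 2` → result = 40
`out = (result & q) | (result ^ q)` → out = 47
So out = 47

Answer: 47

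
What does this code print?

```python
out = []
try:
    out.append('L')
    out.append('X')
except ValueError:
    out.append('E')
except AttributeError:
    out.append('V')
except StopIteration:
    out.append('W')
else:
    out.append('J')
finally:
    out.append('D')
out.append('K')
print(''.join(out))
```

Execution trace: 'L' (try body) → 'X' (try body, no exception) → 'J' (else) → 'D' (finally) → 'K' (after the try/except). Output: LXJDK

Answer: LXJDK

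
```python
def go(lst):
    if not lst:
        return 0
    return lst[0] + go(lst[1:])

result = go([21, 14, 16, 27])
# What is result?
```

21 + 14 + 16 + 27 + 0 = 78

Answer: 78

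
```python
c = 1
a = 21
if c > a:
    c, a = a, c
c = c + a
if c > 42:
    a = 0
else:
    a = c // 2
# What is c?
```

Trace:
`c = 1` → c = 1
`a = 21` → a = 21
`if c > a: ...` → c > a is False → no variable changes
`c = c + a` → c = 22
`if c > 42: ...` → c > 42 is False, take else branch → a = 11
So c = 22

Answer: 22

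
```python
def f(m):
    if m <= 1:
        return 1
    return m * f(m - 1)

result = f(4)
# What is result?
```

f(4) = 4 * 3 * 2 * 1 = 24

Answer: 24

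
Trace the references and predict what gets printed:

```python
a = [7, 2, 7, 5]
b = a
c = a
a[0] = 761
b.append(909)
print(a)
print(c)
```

Key concept: multiple aliases.
Step by step:
`a = [7, 2, 7, 5]` → a = [7, 2, 7, 5]
`b = a` → b = [7, 2, 7, 5] (same object as a)
`c = a` → c = [7, 2, 7, 5] (same object as a, b)
`a[0] = 761` → a = [761, 2, 7, 5] (same object as b, c); b = [761, 2, 7, 5] (same object as a, c); c = [761, 2, 7, 5] (same object as a, b)
`b.append(909)` → a = [761, 2, 7, 5, 909] (same object as b, c); b = [761, 2, 7, 5, 909] (same object as a, c); c = [761, 2, 7, 5, 909] (same object as a, b)
`print(a)` → prints [761, 2, 7, 5, 909]
`print(c)` → prints [761, 2, 7, 5, 909]

Answer:
[761, 2, 7, 5, 909]
[761, 2, 7, 5, 909]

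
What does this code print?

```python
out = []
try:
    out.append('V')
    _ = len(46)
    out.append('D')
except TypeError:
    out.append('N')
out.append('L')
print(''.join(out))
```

Execution trace: 'V' (try body) → 'N' (except TypeError) → 'L' (after the try/except). Output: VNL

Answer: VNL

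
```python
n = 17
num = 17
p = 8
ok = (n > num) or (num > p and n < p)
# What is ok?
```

Trace:
`n = 17` → n = 17
`num = 17` → num = 17
`p = 8` → p = 8
`ok = (n > num) or (num > p and n < p)` → ok = False
So ok = False

Answer: False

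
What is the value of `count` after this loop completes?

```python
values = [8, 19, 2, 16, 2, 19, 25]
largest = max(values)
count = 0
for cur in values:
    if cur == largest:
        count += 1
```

Count of max value 25 in [8, 19, 2, 16, 2, 19, 25]
`count` takes the values: 0 → 1

Answer: 1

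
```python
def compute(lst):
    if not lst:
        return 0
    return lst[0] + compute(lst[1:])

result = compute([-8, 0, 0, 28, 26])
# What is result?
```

(-8) + 0 + 0 + 28 + 26 + 0 = 46

Answer: 46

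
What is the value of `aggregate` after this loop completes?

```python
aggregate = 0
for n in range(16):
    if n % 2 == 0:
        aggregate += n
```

Sum of even numbers 0 to 15
`aggregate` takes the values: 0 → 2 → 6 → 12 → 20 → 30 → 42 → 56

Answer: 56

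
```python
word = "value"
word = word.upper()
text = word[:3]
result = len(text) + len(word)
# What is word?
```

Trace:
`word = "value"` → word = 'value'
`word = word.upper()` → word = 'VALUE'
`text = word[:3]` → text = 'VAL'
`result = len(text) + len(word)` → result = 8
So word = 'VALUE'

Answer: 'VALUE'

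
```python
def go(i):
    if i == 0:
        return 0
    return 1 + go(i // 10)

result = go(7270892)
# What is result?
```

Count of digits of 7270892: 7

Answer: 7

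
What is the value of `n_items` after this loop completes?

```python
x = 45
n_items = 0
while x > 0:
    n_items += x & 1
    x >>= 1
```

Count set bits in 45 (binary: 0b101101)
`n_items` takes the values: 0 → 1 → 2 → 3 → 4

Answer: 4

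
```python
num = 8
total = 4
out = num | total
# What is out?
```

Trace:
`num = 8` → num = 8
`total = 4` → total = 4
`out = num | total` → out = 12
So out = 12

Answer: 12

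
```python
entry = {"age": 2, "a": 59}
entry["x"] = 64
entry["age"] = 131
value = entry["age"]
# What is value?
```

Trace:
`entry = {"age": 2, "a": 59}` → entry = {'age': 2, 'a': 59}
`entry["x"] = 64` → entry = {'age': 2, 'a': 59, 'x': 64}
`entry["age"] = 131` → entry = {'age': 131, 'a': 59, 'x': 64}
`value = entry["age"]` → value = 131
So value = 131

Answer: 131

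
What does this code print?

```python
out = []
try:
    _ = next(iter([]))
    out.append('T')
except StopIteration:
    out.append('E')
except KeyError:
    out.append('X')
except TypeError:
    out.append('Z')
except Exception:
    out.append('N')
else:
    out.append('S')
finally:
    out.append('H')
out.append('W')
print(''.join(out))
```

Execution trace: 'E' (except StopIteration) → 'H' (finally) → 'W' (after the try/except). Output: EHW

Answer: EHW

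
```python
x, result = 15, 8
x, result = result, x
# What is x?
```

Trace:
`x, result = 15, 8` → x = 15; result = 8
`x, result = result, x` → x = 8; result = 15
So x = 8

Answer: 8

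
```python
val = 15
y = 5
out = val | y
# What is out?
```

Trace:
`val = 15` → val = 15
`y = 5` → y = 5
`out = val | y` → out = 15
So out = 15

Answer: 15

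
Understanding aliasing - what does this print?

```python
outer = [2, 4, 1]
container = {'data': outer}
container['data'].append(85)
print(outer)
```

Key concept: dict holds reference to list.
Step by step:
`outer = [2, 4, 1]` → outer = [2, 4, 1]
`container = {'data': outer}` → container = {'data': [2, 4, 1]}
`container['data'].append(85)` → outer = [2, 4, 1, 85]; container = {'data': [2, 4, 1, 85]}
`print(outer)` → prints [2, 4, 1, 85]

Answer: [2, 4, 1, 85]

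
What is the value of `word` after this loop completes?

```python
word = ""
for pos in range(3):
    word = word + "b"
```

Repeat 'b' 3 times
`word` takes the values: "" → "b" → "bb" → "bbb"

Answer: "bbb"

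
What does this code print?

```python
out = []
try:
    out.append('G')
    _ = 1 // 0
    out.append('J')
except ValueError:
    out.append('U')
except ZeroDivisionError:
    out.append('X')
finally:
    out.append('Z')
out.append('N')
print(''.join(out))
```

Execution trace: 'G' (try body) → 'X' (except ZeroDivisionError) → 'Z' (finally) → 'N' (after the try/except). Output: GXZN

Answer: GXZN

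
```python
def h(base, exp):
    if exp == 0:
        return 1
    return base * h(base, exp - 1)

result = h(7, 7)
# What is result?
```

h(7, 7) = 7 * 7 * 7 * 7 * 7 * 7 * 7 = 823543

Answer: 823543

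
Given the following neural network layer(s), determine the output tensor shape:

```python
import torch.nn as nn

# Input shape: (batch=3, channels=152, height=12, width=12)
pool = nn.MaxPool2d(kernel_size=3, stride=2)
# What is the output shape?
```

Input: (3, 152, 12, 12) -> Output: (3, 152, 5, 5)

Answer: (3, 152, 5, 5)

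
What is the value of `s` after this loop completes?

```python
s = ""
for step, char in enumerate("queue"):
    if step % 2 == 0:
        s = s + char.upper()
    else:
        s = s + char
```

Uppercase even positions in 'queue'
`s` takes the values: "" → "Q" → "Qu" → "QuE" → "QuEu" → "QuEuE"

Answer: "QuEuE"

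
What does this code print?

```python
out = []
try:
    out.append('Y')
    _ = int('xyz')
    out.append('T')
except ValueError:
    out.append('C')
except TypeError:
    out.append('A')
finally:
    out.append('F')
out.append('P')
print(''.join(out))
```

Execution trace: 'Y' (try body) → 'C' (except ValueError) → 'F' (finally) → 'P' (after the try/except). Output: YCFP

Answer: YCFP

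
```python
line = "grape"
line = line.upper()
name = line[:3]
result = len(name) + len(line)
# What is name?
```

Trace:
`line = "grape"` → line = 'grape'
`line = line.upper()` → line = 'GRAPE'
`name = line[:3]` → name = 'GRA'
`result = len(name) + len(line)` → result = 8
So name = 'GRA'

Answer: 'GRA'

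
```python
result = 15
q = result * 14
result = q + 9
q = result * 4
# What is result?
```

Trace:
`result = 15` → result = 15
`q = result * 14` → q = 210
`result = q + 9` → result = 219
`q = result * 4` → q = 876
So result = 219

Answer: 219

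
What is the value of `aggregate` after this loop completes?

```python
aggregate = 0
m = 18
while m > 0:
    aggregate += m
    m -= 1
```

Sum 18 down to 1
`aggregate` takes the values: 0 → 18 → 35 → 51 → 66 → 80 → 93 → 105 → 116 → 126 → 135 → 143 → 150 → 156 → 161 → 165 → 168 → 170 → 171

Answer: 171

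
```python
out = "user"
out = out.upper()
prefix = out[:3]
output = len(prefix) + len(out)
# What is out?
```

Trace:
`out = "user"` → out = 'user'
`out = out.upper()` → out = 'USER'
`prefix = out[:3]` → prefix = 'USE'
`output = len(prefix) + len(out)` → output = 7
So out = 'USER'

Answer: 'USER'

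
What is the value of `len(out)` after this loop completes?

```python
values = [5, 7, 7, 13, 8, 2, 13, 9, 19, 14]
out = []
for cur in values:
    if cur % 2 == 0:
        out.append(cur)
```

Count even numbers in [5, 7, 7, 13, 8, 2, 13, 9, 19, 14]
`out` takes the values: [] → [8] → [8, 2] → [8, 2, 14]
So `len(out)` = 3

Answer: 3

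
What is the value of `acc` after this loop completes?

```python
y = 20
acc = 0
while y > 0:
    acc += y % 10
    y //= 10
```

Sum digits of 20
`acc` takes the values: 0 → 2

Answer: 2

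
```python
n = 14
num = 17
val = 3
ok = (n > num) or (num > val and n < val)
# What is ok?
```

Trace:
`n = 14` → n = 14
`num = 17` → num = 17
`val = 3` → val = 3
`ok = (n > num) or (num > val and n < val)` → ok = False
So ok = False

Answer: False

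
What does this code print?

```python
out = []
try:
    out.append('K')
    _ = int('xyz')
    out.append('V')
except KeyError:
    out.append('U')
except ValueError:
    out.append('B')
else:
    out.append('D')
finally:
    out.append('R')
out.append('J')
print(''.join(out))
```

Execution trace: 'K' (try body) → 'B' (except ValueError) → 'R' (finally) → 'J' (after the try/except). Output: KBRJ

Answer: KBRJ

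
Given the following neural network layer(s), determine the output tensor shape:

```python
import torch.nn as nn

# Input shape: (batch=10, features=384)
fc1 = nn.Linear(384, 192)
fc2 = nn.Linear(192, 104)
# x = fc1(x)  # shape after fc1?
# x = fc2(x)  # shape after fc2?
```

Input: (10, 384) -> after fc1: (10, 192) -> Output: (10, 104)

Answer: (10, 104)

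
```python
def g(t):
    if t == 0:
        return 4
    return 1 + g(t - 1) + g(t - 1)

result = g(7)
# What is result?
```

g(t) = 1 + 2·g(t-1), g(0)=4. Closed form: (4+1)·2^7 - 1 = 639.

Answer: 639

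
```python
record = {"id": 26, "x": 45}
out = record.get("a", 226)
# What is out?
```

Trace:
`record = {"id": 26, "x": 45}` → record = {'id': 26, 'x': 45}
`out = record.get("a", 226)` → out = 226
So out = 226

Answer: 226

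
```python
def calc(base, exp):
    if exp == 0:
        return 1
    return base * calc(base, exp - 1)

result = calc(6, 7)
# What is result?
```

calc(6, 7) = 6 * 6 * 6 * 6 * 6 * 6 * 6 = 279936

Answer: 279936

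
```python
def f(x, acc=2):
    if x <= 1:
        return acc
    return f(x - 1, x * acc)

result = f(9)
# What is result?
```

Accumulator trace (n, acc): (9, 2) -> (8, 18) -> (7, 144) -> (6, 1008) -> (5, 6048) -> (4, 30240) -> (3, 120960) -> (2, 362880) -> (1, 725760) -> return 725760

Answer: 725760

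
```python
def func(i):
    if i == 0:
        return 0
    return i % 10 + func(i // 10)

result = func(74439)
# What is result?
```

Sum of digits of 74439: 9 + 3 + 4 + 4 + 7 = 27

Answer: 27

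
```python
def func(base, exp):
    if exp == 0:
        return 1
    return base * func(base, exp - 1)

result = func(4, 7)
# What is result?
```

func(4, 7) = 4 * 4 * 4 * 4 * 4 * 4 * 4 = 16384

Answer: 16384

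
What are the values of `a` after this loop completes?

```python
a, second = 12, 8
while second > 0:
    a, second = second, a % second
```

GCD of 12 and 8
`a` takes the values: 12 → 8 → 4

Answer: 4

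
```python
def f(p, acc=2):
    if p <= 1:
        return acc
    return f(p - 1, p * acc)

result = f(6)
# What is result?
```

Accumulator trace (n, acc): (6, 2) -> (5, 12) -> (4, 60) -> (3, 240) -> (2, 720) -> (1, 1440) -> return 1440

Answer: 1440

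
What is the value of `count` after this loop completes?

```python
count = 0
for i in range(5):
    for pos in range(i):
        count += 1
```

Triangle number: 0+1+2+...+4
`count` takes the values: 0 → 1 → 2 → 3 → 4 → 5 → 6 → 7 → 8 → 9 → 10

Answer: 10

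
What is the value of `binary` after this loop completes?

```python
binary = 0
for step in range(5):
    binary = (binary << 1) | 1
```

Build 5 consecutive 1-bits: 0b11111
`binary` takes the values: 0 → 1 → 3 → 7 → 15 → 31

Answer: 31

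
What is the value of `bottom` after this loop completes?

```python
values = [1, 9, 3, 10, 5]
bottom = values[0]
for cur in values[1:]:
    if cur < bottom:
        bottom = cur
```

Minimum of [1, 9, 3, 10, 5]
`bottom` takes the values: 1

Answer: 1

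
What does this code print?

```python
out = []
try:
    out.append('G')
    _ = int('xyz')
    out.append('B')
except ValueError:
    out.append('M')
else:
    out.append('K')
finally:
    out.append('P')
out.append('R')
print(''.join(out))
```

Execution trace: 'G' (try body) → 'M' (except ValueError) → 'P' (finally) → 'R' (after the try/except). Output: GMPR

Answer: GMPR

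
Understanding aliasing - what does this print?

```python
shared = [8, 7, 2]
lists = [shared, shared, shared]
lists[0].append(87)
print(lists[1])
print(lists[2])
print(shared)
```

Key concept: list of same reference.
Step by step:
`shared = [8, 7, 2]` → shared = [8, 7, 2]
`lists = [shared, shared, shared]` → lists = [[8, 7, 2], [8, 7, 2], [8, 7, 2]]
`lists[0].append(87)` → shared = [8, 7, 2, 87]; lists = [[8, 7, 2, 87], [8, 7, 2, 87], [8, 7, 2, 87]]
`print(lists[1])` → prints [8, 7, 2, 87]
`print(lists[2])` → prints [8, 7, 2, 87]
`print(shared)` → prints [8, 7, 2, 87]

Answer:
[8, 7, 2, 87]
[8, 7, 2, 87]
[8, 7, 2, 87]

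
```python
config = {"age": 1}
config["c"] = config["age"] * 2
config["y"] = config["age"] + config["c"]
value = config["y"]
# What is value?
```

Trace:
`config = {"age": 1}` → config = {'age': 1}
`config["c"] = config["age"] * 2` → config = {'age': 1, 'c': 2}
`config["y"] = config["age"] + config["c"]` → config = {'age': 1, 'c': 2, 'y': 3}
`value = config["y"]` → value = 3
So value = 3

Answer: 3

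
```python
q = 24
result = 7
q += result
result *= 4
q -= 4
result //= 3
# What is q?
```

Trace:
`q = 24` → q = 24
`result = 7` → result = 7
`q += result` → q = 31
`result *= 4` → result = 28
`q -= 4` → q = 27
`result //= 3` → result = 9
So q = 27

Answer: 27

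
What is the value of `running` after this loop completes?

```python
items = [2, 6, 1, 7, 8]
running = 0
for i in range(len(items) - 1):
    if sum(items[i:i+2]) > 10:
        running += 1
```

Count windows with sum > 10
`running` takes the values: 0 → 1

Answer: 1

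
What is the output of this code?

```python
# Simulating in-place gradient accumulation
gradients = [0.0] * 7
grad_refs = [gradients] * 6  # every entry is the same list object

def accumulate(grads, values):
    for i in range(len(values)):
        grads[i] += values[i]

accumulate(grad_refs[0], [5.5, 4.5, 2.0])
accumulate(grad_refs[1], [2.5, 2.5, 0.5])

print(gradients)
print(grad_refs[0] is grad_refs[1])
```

Key concept: gradient accumulation aliasing.
Step by step:
`gradients = [0.0] * 7` → gradients = [0.0, 0.0, 0.0, 0.0, 0.0, 0.0, 0.0]
`grad_refs = [gradients] * 6` → grad_refs = [[0.0, 0.0, 0.0, 0.0, 0.0, 0.0, 0.0], [0.0, 0.0, 0.0, 0.0, 0.0, 0.0, 0.0], [0.0, 0.0, 0.0, 0.0, 0.0, 0.0, 0.0], [0.0, 0.0, 0.0, 0.0, 0.0, 0.0, 0.0], [0.0, 0.0, 0.0, 0.0, 0.0, 0.0, 0.0], [0.0, 0.0, 0.0, 0.0, 0.0, 0.0, 0.0]]
`accumulate(grad_refs[0], [5.5, 4.5, 2.0])` → gradients = [5.5, 4.5, 2.0, 0.0, 0.0, 0.0, 0.0]; grad_refs = [[5.5, 4.5, 2.0, 0.0, 0.0, 0.0, 0.0], [5.5, 4.5, 2.0, 0.0, 0.0, 0.0, 0.0], [5.5, 4.5, 2.0, 0.0, 0.0, 0.0, 0.0], [5.5, 4.5, 2.0, 0.0, 0.0, 0.0, 0.0], [5.5, 4.5, 2.0, 0.0, 0.0, 0.0, 0.0], [5.5, 4.5, 2.0, 0.0, 0.0, 0.0, 0.0]]
`accumulate(grad_refs[1], [2.5, 2.5, 0.5])` → gradients = [8.0, 7.0, 2.5, 0.0, 0.0, 0.0, 0.0]; grad_refs = [[8.0, 7.0, 2.5, 0.0, 0.0, 0.0, 0.0], [8.0, 7.0, 2.5, 0.0, 0.0, 0.0, 0.0], [8.0, 7.0, 2.5, 0.0, 0.0, 0.0, 0.0], [8.0, 7.0, 2.5, 0.0, 0.0, 0.0, 0.0], [8.0, 7.0, 2.5, 0.0, 0.0, 0.0, 0.0], [8.0, 7.0, 2.5, 0.0, 0.0, 0.0, 0.0]]
`print(gradients)` → prints [8.0, 7.0, 2.5, 0.0, 0.0, 0.0, 0.0]
`print(grad_refs[0] is grad_refs[1])` → prints True

Answer:
[8.0, 7.0, 2.5, 0.0, 0.0, 0.0, 0.0]
True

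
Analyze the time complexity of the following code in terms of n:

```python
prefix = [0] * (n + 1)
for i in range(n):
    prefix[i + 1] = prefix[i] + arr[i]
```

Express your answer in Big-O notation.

This is Prefix sum computation. Time complexity: O(n).

Answer: O(n)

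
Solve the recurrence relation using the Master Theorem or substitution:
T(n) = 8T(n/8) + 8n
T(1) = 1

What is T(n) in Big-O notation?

By Master Theorem: a=8, b=8, f(n)=8n. Since log_8(8) = 1 and f(n) = Θ(n^1), Case 2 applies. T(n) = O(n log n).

Answer: O(n log n)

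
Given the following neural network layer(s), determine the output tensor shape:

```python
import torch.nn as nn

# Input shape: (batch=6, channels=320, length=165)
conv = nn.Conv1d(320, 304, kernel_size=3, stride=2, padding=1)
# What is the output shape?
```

Input: (6, 320, 165) -> Output: (6, 304, 83)

Answer: (6, 304, 83)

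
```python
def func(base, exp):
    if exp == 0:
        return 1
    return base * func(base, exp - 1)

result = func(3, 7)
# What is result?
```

func(3, 7) = 3 * 3 * 3 * 3 * 3 * 3 * 3 = 2187

Answer: 2187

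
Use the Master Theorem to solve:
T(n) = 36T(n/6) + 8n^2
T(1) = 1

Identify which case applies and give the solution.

a=36, b=6, f(n)=8n^2. log_6(36) = 2. Since c=2 = 2, Case 2 applies: T(n) = Θ(n^log_b(a) · log n) = O(n^2 log n).

Answer: O(n^2 log n) - Case 2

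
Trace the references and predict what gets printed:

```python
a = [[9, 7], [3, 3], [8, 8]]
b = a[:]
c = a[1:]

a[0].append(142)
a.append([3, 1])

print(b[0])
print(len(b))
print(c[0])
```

Key concept: slice with nested mutation.
Step by step:
`a = [[9, 7], [3, 3], [8, 8]]` → a = [[9, 7], [3, 3], [8, 8]]
`b = a[:]` → b = [[9, 7], [3, 3], [8, 8]]
`c = a[1:]` → c = [[3, 3], [8, 8]]
`a[0].append(142)` → a = [[9, 7, 142], [3, 3], [8, 8]]; b = [[9, 7, 142], [3, 3], [8, 8]]
`a.append([3, 1])` → a = [[9, 7, 142], [3, 3], [8, 8], [3, 1]]
`print(b[0])` → prints [9, 7, 142]
`print(len(b))` → prints 3
`print(c[0])` → prints [3, 3]

Answer:
[9, 7, 142]
3
[3, 3]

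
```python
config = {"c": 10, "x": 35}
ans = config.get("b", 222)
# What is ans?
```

Trace:
`config = {"c": 10, "x": 35}` → config = {'c': 10, 'x': 35}
`ans = config.get("b", 222)` → ans = 222
So ans = 222

Answer: 222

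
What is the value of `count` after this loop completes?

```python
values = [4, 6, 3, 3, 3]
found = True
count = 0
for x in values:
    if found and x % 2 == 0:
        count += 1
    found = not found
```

Count even values at even positions
`count` takes the values: 0 → 1

Answer: 1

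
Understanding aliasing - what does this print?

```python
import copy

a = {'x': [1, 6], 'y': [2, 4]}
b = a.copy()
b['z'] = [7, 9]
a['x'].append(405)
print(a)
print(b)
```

Key concept: shallow copy of dict with mutable values.
Step by step:
`a = {'x': [1, 6], 'y': [2, 4]}` → a = {'x': [1, 6], 'y': [2, 4]}
`b = a.copy()` → b = {'x': [1, 6], 'y': [2, 4]}
`b['z'] = [7, 9]` → b = {'x': [1, 6], 'y': [2, 4], 'z': [7, 9]}
`a['x'].append(405)` → a = {'x': [1, 6, 405], 'y': [2, 4]}; b = {'x': [1, 6, 405], 'y': [2, 4], 'z': [7, 9]}
`print(a)` → prints {'x': [1, 6, 405], 'y': [2, 4]}
`print(b)` → prints {'x': [1, 6, 405], 'y': [2, 4], 'z': [7, 9]}

Answer:
{'x': [1, 6, 405], 'y': [2, 4]}
{'x': [1, 6, 405], 'y': [2, 4], 'z': [7, 9]}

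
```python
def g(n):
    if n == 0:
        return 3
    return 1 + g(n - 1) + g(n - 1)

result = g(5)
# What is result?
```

g(n) = 1 + 2·g(n-1), g(0)=3. Closed form: (3+1)·2^5 - 1 = 127.

Answer: 127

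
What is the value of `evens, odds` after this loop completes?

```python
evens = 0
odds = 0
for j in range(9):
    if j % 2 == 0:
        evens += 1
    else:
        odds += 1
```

Count evens and odds in range(9)
`evens, odds` takes the values: (0, 0) → (1, 0) → (1, 1) → (2, 1) → (2, 2) → (3, 2) → (3, 3) → (4, 3) → (4, 4) → (5, 4)

Answer: 5, 4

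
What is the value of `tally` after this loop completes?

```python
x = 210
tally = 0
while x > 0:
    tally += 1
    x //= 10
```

Count digits by repeated division by 10
`tally` takes the values: 0 → 1 → 2 → 3

Answer: 3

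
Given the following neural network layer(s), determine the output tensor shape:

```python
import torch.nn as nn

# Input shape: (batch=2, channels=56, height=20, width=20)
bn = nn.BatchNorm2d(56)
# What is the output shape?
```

Input: (2, 56, 20, 20) -> Output: (2, 56, 20, 20)

Answer: (2, 56, 20, 20)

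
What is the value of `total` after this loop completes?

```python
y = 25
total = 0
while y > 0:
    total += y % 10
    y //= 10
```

Sum digits of 25
`total` takes the values: 0 → 5 → 7

Answer: 7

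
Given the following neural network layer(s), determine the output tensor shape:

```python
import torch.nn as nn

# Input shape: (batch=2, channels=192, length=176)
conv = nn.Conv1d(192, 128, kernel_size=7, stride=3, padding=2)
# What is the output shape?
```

Input: (2, 192, 176) -> Output: (2, 128, 58)

Answer: (2, 128, 58)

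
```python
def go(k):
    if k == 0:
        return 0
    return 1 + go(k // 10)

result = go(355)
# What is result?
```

Count of digits of 355: 3

Answer: 3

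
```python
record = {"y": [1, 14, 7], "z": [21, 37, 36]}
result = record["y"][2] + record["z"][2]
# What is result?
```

Trace:
`record = {"y": [1, 14, 7], "z": [21, 37, 36]}` → record = {'y': [1, 14, 7], 'z': [21, 37, 36]}
`result = record["y"][2] + record["z"][2]` → result = 43
So result = 43

Answer: 43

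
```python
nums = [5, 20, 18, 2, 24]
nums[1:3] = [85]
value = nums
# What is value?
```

Trace:
`nums = [5, 20, 18, 2, 24]` → nums = [5, 20, 18, 2, 24]
`nums[1:3] = [85]` → nums = [5, 85, 2, 24]
`value = nums` → value = [5, 85, 2, 24]
So value = [5, 85, 2, 24]

Answer: [5, 85, 2, 24]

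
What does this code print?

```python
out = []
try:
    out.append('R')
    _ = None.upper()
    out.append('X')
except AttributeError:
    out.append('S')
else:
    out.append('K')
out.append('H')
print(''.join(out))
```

Execution trace: 'R' (try body) → 'S' (except AttributeError) → 'H' (after the try/except). Output: RSH

Answer: RSH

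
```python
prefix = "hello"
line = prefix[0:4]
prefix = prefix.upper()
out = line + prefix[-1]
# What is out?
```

Trace:
`prefix = "hello"` → prefix = 'hello'
`line = prefix[0:4]` → line = 'hell'
`prefix = prefix.upper()` → prefix = 'HELLO'
`out = line + prefix[-1]` → out = 'hellO'
So out = 'hellO'

Answer: 'hellO'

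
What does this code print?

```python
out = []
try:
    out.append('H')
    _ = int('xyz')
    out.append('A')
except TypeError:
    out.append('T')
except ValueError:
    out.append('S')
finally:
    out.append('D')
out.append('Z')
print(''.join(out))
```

Execution trace: 'H' (try body) → 'S' (except ValueError) → 'D' (finally) → 'Z' (after the try/except). Output: HSDZ

Answer: HSDZ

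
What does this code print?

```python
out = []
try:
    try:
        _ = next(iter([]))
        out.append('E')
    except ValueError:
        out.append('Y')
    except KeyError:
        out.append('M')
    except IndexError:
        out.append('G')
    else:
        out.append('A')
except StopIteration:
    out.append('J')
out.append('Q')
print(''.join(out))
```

Execution trace: 'J' (outer except StopIteration) → 'Q' (after the try/except). Output: JQ

Answer: JQ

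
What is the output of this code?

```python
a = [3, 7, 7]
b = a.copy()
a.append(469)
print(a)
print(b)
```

Key concept: list.copy() creates independent copy.
Step by step:
`a = [3, 7, 7]` → a = [3, 7, 7]
`b = a.copy()` → b = [3, 7, 7]
`a.append(469)` → a = [3, 7, 7, 469]
`print(a)` → prints [3, 7, 7, 469]
`print(b)` → prints [3, 7, 7]

Answer:
[3, 7, 7, 469]
[3, 7, 7]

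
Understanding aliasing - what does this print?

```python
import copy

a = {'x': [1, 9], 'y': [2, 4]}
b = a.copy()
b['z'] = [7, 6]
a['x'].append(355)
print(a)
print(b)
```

Key concept: shallow copy of dict with mutable values.
Step by step:
`a = {'x': [1, 9], 'y': [2, 4]}` → a = {'x': [1, 9], 'y': [2, 4]}
`b = a.copy()` → b = {'x': [1, 9], 'y': [2, 4]}
`b['z'] = [7, 6]` → b = {'x': [1, 9], 'y': [2, 4], 'z': [7, 6]}
`a['x'].append(355)` → a = {'x': [1, 9, 355], 'y': [2, 4]}; b = {'x': [1, 9, 355], 'y': [2, 4], 'z': [7, 6]}
`print(a)` → prints {'x': [1, 9, 355], 'y': [2, 4]}
`print(b)` → prints {'x': [1, 9, 355], 'y': [2, 4], 'z': [7, 6]}

Answer:
{'x': [1, 9, 355], 'y': [2, 4]}
{'x': [1, 9, 355], 'y': [2, 4], 'z': [7, 6]}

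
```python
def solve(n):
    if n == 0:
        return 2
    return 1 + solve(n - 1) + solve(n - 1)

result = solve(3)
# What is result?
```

solve(n) = 1 + 2·solve(n-1), solve(0)=2. Closed form: (2+1)·2^3 - 1 = 23.

Answer: 23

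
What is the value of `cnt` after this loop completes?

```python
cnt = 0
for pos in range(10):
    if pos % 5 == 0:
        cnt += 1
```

Count numbers divisible by 5 in range(10)
`cnt` takes the values: 0 → 1 → 2

Answer: 2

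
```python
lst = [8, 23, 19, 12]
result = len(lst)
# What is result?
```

Trace:
`lst = [8, 23, 19, 12]` → lst = [8, 23, 19, 12]
`result = len(lst)` → result = 4
So result = 4

Answer: 4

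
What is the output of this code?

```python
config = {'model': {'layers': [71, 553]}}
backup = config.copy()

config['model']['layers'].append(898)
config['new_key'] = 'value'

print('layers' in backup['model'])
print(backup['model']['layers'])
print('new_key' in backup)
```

Key concept: shallow copy gotcha with nested dict.
Step by step:
`config = {'model': {'layers': [71, 553]}}` → config = {'model': {'layers': [71, 553]}}
`backup = config.copy()` → backup = {'model': {'layers': [71, 553]}}
`config['model']['layers'].append(898)` → config = {'model': {'layers': [71, 553, 898]}}; backup = {'model': {'layers': [71, 553, 898]}}
`config['new_key'] = 'value'` → config = {'model': {'layers': [71, 553, 898]}, 'new_key': 'value'}
`print('layers' in backup['model'])` → prints True
`print(backup['model']['layers'])` → prints [71, 553, 898]
`print('new_key' in backup)` → prints False

Answer:
True
[71, 553, 898]
False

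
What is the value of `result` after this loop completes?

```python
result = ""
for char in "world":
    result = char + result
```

Reverse 'world'
`result` takes the values: "" → "w" → "ow" → "row" → "lrow" → "dlrow"

Answer: "dlrow"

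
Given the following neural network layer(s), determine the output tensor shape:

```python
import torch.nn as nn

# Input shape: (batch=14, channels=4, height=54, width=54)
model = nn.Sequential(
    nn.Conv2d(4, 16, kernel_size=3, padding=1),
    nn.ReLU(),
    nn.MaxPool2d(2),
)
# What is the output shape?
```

Input: (14, 4, 54, 54) -> after Conv2d: (14, 16, 54, 54) -> after ReLU: (14, 16, 54, 54) -> Output: (14, 16, 27, 27)

Answer: (14, 16, 27, 27)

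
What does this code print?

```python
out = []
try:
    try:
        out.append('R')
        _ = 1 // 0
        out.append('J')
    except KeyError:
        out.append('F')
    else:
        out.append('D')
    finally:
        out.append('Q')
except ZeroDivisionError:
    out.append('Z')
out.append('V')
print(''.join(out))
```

Execution trace: 'R' (try body) → 'Q' (finally) → 'Z' (outer except ZeroDivisionError) → 'V' (after the try/except). Output: RQZV

Answer: RQZV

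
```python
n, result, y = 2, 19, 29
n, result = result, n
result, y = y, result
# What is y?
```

Trace:
`n, result, y = 2, 19, 29` → n = 2; result = 19; y = 29
`n, result = result, n` → n = 19; result = 2
`result, y = y, result` → result = 29; y = 2
So y = 2

Answer: 2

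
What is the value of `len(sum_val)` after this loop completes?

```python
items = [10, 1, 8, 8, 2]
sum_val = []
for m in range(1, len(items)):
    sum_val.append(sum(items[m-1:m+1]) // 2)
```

Number of 2-element averages
`sum_val` takes the values: [] → [5] → [5, 4] → [5, 4, 8] → [5, 4, 8, 5]
So `len(sum_val)` = 4

Answer: 4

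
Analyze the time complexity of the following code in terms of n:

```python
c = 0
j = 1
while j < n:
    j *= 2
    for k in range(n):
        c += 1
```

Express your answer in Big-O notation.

Each loop level contributes: log n × n. Multiplying the contributions gives O(n log n).

Answer: O(n log n)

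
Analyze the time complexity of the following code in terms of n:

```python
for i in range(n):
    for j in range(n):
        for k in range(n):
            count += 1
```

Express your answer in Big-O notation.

This is Triple nested loop. Time complexity: O(n³).

Answer: O(n³)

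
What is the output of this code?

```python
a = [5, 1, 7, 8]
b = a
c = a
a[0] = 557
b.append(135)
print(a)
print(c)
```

Key concept: multiple aliases.
Step by step:
`a = [5, 1, 7, 8]` → a = [5, 1, 7, 8]
`b = a` → b = [5, 1, 7, 8] (same object as a)
`c = a` → c = [5, 1, 7, 8] (same object as a, b)
`a[0] = 557` → a = [557, 1, 7, 8] (same object as b, c); b = [557, 1, 7, 8] (same object as a, c); c = [557, 1, 7, 8] (same object as a, b)
`b.append(135)` → a = [557, 1, 7, 8, 135] (same object as b, c); b = [557, 1, 7, 8, 135] (same object as a, c); c = [557, 1, 7, 8, 135] (same object as a, b)
`print(a)` → prints [557, 1, 7, 8, 135]
`print(c)` → prints [557, 1, 7, 8, 135]

Answer:
[557, 1, 7, 8, 135]
[557, 1, 7, 8, 135]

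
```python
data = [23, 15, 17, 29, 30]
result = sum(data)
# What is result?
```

Trace:
`data = [23, 15, 17, 29, 30]` → data = [23, 15, 17, 29, 30]
`result = sum(data)` → result = 114
So result = 114

Answer: 114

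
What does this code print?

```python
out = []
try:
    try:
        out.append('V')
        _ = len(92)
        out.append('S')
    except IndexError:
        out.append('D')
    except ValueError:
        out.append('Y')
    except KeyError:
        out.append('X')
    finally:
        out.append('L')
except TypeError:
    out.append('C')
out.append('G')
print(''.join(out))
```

Execution trace: 'V' (inner try body) → 'L' (inner finally) → 'C' (outer except TypeError) → 'G' (after the try/except). Output: VLCG

Answer: VLCG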